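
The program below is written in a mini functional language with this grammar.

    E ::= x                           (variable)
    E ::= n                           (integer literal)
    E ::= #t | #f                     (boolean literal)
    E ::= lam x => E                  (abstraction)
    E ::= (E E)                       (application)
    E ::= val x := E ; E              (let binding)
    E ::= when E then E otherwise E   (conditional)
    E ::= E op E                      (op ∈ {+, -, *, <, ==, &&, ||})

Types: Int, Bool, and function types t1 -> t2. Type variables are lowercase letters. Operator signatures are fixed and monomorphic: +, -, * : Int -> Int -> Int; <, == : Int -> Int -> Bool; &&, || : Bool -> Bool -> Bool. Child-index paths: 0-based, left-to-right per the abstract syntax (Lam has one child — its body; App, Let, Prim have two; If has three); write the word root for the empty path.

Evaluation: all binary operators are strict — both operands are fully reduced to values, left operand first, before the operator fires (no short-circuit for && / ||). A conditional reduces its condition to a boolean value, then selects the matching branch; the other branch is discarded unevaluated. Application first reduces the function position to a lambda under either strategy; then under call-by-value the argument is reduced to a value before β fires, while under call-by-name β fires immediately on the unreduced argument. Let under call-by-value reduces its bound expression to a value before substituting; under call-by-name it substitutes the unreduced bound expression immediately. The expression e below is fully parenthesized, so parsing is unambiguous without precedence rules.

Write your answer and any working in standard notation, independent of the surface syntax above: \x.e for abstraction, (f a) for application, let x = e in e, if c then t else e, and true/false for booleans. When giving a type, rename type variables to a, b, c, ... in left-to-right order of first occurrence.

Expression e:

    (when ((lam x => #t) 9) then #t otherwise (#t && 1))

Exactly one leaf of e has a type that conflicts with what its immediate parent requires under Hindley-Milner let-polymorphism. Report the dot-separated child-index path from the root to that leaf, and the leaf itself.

Answer: 2.1 : 1

Trace:
\x._ : a -> Bool
  unify a -> Bool ~ Int -> b
  unify a ~ Int
  unify Bool ~ b
_ _ : Bool
  unify Bool ~ Bool
  unify Bool ~ Bool
  unify Int ~ Bool
  FAIL: mismatch Int ~ Bool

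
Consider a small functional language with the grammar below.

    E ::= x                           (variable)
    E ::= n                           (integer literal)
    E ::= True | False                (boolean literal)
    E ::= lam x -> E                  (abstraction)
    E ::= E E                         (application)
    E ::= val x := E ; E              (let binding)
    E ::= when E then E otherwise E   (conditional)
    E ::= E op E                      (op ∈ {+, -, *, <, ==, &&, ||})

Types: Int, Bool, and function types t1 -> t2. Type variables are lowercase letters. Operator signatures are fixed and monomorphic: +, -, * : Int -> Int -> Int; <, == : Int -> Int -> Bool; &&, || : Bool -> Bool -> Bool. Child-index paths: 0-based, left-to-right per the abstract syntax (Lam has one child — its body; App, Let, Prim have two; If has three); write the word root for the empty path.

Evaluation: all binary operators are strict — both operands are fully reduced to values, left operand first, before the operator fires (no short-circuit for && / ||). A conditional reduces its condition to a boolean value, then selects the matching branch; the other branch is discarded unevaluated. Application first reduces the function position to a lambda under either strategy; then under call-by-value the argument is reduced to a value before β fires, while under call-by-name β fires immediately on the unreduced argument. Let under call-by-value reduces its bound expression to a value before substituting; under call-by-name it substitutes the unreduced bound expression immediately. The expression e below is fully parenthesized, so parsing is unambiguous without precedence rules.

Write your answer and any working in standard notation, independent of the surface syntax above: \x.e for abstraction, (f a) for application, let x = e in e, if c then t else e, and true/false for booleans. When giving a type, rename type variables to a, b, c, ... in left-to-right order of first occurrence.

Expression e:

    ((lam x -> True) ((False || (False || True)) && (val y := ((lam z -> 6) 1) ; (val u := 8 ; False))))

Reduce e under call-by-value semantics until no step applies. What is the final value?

Answer: true

Trace:
step 0: ((\x.true) ((false || (false || true)) && (let y = ((\z.6) 1) in (let u = 8 in false))))
step 1: [delta@1.0.1] ((\x.true) ((false || true) && (let y = ((\z.6) 1) in (let u = 8 in false))))
step 2: [delta@1.0] ((\x.true) (true && (let y = ((\z.6) 1) in (let u = 8 in false))))
step 3: [beta@1.1.0] ((\x.true) (true && (let y = 6 in (let u = 8 in false))))
step 4: [let@1.1] ((\x.true) (true && (let u = 8 in false)))
step 5: [let@1.1] ((\x.true) (true && false))
step 6: [delta@1] ((\x.true) false)
step 7: [beta@root] true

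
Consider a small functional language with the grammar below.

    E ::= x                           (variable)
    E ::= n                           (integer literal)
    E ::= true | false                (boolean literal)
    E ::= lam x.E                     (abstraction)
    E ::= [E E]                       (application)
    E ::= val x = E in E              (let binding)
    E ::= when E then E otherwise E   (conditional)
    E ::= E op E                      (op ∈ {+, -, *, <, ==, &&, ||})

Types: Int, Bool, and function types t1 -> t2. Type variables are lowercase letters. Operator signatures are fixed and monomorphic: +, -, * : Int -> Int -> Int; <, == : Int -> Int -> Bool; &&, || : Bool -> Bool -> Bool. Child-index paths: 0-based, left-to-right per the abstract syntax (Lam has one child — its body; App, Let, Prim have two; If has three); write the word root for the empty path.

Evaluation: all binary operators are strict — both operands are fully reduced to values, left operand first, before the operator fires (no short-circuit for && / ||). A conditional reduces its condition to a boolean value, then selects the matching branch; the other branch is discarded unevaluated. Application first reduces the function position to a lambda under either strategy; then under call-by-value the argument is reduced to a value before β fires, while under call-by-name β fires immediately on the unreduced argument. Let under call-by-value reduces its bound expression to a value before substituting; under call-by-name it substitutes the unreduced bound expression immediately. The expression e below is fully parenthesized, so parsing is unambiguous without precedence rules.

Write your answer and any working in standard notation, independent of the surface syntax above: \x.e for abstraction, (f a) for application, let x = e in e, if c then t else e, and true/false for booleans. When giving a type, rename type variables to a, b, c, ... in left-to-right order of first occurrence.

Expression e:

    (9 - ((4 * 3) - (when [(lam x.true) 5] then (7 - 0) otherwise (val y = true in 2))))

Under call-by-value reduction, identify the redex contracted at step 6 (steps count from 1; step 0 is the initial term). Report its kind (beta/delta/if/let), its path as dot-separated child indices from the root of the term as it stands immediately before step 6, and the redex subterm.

Answer: delta at root : (9 - 5)

Working:
step 0: (9 - ((4 * 3) - (if ((\x.true) 5) then (7 - 0) else (let y = true in 2))))
step 1: [delta@1.0] (9 - (12 - (if ((\x.true) 5) then (7 - 0) else (let y = true in 2))))
step 2: [beta@1.1.0] (9 - (12 - (if true then (7 - 0) else (let y = true in 2))))
step 3: [if@1.1] (9 - (12 - (7 - 0)))
step 4: [delta@1.1] (9 - (12 - 7))
step 5: [delta@1] (9 - 5)
step 6: [delta@root] 4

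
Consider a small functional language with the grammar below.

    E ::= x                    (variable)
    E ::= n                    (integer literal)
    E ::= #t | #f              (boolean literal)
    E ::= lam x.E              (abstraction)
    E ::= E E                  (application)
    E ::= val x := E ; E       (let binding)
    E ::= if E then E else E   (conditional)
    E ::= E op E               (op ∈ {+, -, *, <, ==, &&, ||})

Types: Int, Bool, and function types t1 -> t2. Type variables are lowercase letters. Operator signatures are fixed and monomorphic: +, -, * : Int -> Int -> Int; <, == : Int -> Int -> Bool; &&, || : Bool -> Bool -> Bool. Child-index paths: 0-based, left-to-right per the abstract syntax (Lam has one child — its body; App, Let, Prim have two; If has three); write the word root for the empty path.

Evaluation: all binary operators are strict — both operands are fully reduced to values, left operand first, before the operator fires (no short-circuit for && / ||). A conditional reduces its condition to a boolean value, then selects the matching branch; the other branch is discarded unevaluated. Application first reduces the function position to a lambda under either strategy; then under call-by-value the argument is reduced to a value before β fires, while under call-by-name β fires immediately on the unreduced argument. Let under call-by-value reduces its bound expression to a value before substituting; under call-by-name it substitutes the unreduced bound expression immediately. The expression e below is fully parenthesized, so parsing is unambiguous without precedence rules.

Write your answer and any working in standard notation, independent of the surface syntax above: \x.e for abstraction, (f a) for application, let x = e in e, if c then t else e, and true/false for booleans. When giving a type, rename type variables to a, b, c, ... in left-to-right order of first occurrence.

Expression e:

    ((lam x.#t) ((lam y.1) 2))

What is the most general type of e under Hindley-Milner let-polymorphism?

Derivation:
\x._ : a -> Bool
\y._ : b -> Int
  unify b -> Int ~ Int -> c
  unify b ~ Int
  unify Int ~ c
_ _ : Int
  unify a -> Bool ~ Int -> d
  unify a ~ Int
  unify Bool ~ d
_ _ : Bool

Answer: Bool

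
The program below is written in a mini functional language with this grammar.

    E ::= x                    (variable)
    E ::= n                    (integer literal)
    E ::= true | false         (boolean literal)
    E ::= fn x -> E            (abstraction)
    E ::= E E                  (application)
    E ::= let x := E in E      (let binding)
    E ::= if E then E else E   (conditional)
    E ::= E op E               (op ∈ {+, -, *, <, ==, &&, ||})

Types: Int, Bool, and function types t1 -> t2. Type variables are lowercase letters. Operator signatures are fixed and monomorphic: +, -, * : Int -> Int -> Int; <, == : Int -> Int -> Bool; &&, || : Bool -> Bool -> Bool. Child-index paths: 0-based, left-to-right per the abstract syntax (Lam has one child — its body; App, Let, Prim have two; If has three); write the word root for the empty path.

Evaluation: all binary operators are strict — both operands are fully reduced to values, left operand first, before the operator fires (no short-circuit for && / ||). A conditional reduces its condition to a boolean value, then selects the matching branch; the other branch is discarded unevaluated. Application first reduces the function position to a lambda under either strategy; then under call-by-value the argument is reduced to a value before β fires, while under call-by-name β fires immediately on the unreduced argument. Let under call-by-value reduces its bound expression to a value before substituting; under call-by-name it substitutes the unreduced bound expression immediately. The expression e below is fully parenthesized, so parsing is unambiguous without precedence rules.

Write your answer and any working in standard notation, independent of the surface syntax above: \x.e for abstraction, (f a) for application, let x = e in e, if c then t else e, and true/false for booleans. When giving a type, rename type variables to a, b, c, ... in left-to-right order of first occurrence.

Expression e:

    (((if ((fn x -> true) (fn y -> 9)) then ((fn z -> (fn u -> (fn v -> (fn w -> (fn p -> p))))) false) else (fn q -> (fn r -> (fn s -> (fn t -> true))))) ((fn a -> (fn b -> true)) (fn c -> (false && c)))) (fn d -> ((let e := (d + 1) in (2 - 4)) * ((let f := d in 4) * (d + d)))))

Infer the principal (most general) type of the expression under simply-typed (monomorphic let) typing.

Trace:
\x._ : a -> Bool
\y._ : b -> Int
  unify a -> Bool ~ (b -> Int) -> c
  unify a ~ b -> Int
  unify Bool ~ c
_ _ : Bool
  unify Bool ~ Bool
p : h
\p._ : h -> h
\w._ : g -> h -> h
\v._ : f -> g -> h -> h
\u._ : e -> f -> g -> h -> h
\z._ : d -> e -> f -> g -> h -> h
  unify d -> e -> f -> g -> h -> h ~ Bool -> i
  unify d ~ Bool
  unify e -> f -> g -> h -> h ~ i
_ _ : e -> f -> g -> h -> h
\t._ : m -> Bool
\s._ : l -> m -> Bool
\r._ : k -> l -> m -> Bool
\q._ : j -> k -> l -> m -> Bool
  unify e -> f -> g -> h -> h ~ j -> k -> l -> m -> Bool
  unify e ~ j
  unify f -> g -> h -> h ~ k -> l -> m -> Bool
  unify f ~ k
  unify g -> h -> h ~ l -> m -> Bool
  unify g ~ l
  unify h -> h ~ m -> Bool
  unify h ~ m
  unify m ~ Bool
\b._ : o -> Bool
\a._ : n -> o -> Bool
  unify Bool ~ Bool
c : p
  unify p ~ Bool
\c._ : Bool -> Bool
  unify n -> o -> Bool ~ (Bool -> Bool) -> q
  unify n ~ Bool -> Bool
  unify o -> Bool ~ q
_ _ : o -> Bool
  unify j -> k -> l -> Bool -> Bool ~ (o -> Bool) -> r
  unify j ~ o -> Bool
  unify k -> l -> Bool -> Bool ~ r
_ _ : k -> l -> Bool -> Bool
d : s
  unify s ~ Int
  unify Int ~ Int
let e : Int
  unify Int ~ Int
  unify Int ~ Int
  unify Int ~ Int
d : Int
let f : Int
  unify Int ~ Int
d : Int
  unify Int ~ Int
d : Int
  unify Int ~ Int
  unify Int ~ Int
  unify Int ~ Int
\d._ : Int -> Int
  unify k -> l -> Bool -> Bool ~ (Int -> Int) -> t
  unify k ~ Int -> Int
  unify l -> Bool -> Bool ~ t
_ _ : l -> Bool -> Bool

Answer: a -> Bool -> Bool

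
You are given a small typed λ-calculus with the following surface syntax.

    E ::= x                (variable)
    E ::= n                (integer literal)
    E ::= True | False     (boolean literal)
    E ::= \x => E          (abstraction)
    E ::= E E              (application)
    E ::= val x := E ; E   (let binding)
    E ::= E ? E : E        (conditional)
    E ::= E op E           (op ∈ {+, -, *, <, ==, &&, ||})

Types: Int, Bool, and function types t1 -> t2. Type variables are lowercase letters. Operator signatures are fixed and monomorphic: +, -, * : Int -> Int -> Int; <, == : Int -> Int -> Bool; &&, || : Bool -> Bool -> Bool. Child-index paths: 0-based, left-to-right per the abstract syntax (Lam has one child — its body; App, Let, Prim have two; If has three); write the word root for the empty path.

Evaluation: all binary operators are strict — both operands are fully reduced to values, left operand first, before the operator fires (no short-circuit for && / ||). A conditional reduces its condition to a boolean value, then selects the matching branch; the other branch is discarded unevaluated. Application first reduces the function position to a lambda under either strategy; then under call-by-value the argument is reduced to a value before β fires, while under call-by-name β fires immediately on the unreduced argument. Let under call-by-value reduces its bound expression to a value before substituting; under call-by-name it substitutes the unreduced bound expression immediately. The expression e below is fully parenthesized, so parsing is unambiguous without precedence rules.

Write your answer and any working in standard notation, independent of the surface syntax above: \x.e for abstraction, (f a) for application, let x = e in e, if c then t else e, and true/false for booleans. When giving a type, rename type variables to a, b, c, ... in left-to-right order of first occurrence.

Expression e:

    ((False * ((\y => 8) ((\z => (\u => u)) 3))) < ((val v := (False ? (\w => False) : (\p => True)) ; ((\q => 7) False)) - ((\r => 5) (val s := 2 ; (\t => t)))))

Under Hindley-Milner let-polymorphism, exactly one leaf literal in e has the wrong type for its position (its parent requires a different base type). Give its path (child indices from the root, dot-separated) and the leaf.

Trace:
  unify Bool ~ Int
  FAIL: mismatch Bool ~ Int

Answer: 0.0 : false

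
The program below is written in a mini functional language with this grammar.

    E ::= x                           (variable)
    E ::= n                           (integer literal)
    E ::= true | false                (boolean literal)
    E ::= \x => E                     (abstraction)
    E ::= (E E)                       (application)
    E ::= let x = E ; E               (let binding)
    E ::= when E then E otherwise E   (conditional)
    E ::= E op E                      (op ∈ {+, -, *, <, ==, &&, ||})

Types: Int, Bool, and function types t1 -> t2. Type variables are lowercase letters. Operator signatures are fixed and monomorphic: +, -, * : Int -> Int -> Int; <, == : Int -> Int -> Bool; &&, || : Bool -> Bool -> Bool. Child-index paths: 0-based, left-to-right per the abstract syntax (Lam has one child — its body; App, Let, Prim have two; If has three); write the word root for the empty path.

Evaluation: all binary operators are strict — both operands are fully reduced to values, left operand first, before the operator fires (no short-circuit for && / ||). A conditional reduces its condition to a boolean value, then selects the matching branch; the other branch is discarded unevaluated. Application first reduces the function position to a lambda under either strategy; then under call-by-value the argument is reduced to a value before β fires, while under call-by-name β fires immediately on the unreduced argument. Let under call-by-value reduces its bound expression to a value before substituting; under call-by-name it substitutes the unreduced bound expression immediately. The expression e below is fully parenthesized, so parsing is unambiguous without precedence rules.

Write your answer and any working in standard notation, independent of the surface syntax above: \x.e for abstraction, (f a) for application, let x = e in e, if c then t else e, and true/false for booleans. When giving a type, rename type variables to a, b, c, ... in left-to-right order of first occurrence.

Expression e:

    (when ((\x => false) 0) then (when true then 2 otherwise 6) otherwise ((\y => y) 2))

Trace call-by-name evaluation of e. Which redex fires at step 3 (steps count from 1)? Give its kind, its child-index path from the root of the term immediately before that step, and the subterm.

Answer: beta at root : ((\y.y) 2)

Trace:
step 0: (if ((\x.false) 0) then (if true then 2 else 6) else ((\y.y) 2))
step 1: [beta@0] (if false then (if true then 2 else 6) else ((\y.y) 2))
step 2: [if@root] ((\y.y) 2)
step 3: [beta@root] 2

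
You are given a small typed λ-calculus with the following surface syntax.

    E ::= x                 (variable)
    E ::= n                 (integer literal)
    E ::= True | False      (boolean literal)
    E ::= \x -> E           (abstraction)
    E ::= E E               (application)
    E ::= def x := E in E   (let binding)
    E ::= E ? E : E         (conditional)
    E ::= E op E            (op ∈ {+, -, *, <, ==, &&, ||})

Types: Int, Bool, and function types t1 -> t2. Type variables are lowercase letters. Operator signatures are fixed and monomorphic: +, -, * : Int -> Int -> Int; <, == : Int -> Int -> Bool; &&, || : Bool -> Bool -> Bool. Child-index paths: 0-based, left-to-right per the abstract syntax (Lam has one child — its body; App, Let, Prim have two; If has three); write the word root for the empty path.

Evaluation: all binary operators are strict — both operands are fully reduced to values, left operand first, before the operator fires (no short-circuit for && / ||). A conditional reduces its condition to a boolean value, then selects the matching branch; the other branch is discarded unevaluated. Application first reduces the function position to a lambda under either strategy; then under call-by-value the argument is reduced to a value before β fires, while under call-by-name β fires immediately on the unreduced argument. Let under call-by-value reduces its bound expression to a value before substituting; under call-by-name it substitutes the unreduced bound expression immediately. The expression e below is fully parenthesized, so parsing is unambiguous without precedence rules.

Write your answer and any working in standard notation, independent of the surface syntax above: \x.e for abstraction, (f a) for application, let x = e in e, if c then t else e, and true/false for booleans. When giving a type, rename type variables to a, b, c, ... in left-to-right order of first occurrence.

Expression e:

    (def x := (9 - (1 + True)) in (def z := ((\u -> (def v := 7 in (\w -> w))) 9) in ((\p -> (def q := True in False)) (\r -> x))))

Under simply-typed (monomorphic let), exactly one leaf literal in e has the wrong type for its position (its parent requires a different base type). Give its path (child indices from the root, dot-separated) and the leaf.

Trace:
  unify Int ~ Int
  unify Int ~ Int
  unify Bool ~ Int
  FAIL: mismatch Bool ~ Int

Answer: 0.1.1 : true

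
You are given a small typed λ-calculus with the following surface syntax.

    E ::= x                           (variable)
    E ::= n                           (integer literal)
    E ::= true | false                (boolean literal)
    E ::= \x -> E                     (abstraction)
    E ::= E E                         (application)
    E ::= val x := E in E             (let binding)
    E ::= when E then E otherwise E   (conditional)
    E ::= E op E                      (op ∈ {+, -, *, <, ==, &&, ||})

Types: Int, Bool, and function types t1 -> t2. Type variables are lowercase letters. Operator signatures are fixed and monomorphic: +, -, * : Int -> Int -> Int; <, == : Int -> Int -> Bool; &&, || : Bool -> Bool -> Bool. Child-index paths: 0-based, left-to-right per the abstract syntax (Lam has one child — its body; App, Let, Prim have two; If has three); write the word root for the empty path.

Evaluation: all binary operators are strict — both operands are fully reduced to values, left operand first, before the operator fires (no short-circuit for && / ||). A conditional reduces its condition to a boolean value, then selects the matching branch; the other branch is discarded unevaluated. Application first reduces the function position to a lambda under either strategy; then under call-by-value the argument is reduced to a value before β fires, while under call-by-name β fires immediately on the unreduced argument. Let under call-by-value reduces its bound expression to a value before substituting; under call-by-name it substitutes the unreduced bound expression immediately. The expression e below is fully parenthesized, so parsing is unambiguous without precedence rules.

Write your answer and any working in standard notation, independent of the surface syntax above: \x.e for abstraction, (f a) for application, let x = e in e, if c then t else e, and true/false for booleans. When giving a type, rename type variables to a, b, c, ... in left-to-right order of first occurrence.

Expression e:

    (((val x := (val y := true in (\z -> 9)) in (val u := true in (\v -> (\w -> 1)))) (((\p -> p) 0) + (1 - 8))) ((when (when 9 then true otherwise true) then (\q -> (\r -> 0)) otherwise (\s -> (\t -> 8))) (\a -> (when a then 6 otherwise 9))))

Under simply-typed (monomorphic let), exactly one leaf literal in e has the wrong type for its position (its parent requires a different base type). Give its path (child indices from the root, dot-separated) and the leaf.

Answer: 1.0.0.0 : 9

Trace:
let y : Bool
\z._ : a -> Int
let x : a -> Int
let u : Bool
\w._ : c -> Int
\v._ : b -> c -> Int
p : d
\p._ : d -> d
  unify d -> d ~ Int -> e
  unify d ~ Int
  unify Int ~ e
_ _ : Int
  unify Int ~ Int
  unify Int ~ Int
  unify Int ~ Int
  unify Int ~ Int
  unify b -> c -> Int ~ Int -> f
  unify b ~ Int
  unify c -> Int ~ f
_ _ : c -> Int
  unify Int ~ Bool
  FAIL: mismatch Int ~ Bool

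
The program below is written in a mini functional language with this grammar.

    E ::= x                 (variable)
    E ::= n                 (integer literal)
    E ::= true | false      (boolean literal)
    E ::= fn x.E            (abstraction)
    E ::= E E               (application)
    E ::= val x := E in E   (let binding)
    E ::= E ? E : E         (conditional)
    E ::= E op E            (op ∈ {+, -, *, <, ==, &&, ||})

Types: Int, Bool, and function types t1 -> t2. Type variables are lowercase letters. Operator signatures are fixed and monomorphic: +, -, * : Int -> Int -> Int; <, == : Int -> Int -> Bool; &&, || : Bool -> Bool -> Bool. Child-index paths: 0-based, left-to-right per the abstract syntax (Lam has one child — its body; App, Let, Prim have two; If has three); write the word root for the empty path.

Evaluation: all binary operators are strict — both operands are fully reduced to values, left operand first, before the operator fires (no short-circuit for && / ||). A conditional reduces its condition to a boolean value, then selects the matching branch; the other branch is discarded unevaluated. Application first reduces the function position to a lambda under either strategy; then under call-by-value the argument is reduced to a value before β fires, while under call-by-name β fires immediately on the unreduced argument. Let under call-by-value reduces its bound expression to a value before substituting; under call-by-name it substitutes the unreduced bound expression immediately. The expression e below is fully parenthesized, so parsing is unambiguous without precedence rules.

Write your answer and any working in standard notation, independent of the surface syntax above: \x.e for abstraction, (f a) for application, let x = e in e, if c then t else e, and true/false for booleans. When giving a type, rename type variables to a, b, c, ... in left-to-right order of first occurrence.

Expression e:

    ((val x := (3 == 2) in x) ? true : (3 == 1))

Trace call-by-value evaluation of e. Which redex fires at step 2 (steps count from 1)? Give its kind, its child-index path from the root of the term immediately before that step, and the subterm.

Answer: let at 0 : (let x = false in x)

Derivation:
step 0: (if (let x = (3 == 2) in x) then true else (3 == 1))
step 1: [delta@0.0] (if (let x = false in x) then true else (3 == 1))
step 2: [let@0] (if false then true else (3 == 1))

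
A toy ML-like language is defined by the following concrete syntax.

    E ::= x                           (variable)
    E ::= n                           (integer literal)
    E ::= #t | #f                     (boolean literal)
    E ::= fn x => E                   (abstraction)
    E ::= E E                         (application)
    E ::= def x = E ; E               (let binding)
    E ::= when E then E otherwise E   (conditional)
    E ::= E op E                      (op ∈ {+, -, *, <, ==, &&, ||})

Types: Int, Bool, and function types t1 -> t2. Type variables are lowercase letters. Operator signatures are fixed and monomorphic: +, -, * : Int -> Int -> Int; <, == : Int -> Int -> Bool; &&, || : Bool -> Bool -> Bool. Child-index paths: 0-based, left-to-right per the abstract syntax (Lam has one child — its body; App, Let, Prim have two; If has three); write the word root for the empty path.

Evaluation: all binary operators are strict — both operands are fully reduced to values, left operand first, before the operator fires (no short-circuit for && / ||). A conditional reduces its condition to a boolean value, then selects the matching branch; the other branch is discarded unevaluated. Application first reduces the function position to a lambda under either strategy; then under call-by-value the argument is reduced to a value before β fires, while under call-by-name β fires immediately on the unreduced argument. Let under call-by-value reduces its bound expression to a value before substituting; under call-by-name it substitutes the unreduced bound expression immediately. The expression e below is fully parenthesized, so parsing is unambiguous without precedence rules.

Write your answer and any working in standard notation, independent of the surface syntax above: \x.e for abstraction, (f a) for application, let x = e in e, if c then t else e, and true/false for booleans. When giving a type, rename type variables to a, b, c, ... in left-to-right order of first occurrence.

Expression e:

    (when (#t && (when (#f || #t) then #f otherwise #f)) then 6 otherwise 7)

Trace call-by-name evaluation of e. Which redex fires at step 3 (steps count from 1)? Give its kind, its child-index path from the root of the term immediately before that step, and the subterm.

Trace:
step 0: (if (true && (if (false || true) then false else false)) then 6 else 7)
step 1: [delta@0.1.0] (if (true && (if true then false else false)) then 6 else 7)
step 2: [if@0.1] (if (true && false) then 6 else 7)
step 3: [delta@0] (if false then 6 else 7)

Answer: delta at 0 : (true && false)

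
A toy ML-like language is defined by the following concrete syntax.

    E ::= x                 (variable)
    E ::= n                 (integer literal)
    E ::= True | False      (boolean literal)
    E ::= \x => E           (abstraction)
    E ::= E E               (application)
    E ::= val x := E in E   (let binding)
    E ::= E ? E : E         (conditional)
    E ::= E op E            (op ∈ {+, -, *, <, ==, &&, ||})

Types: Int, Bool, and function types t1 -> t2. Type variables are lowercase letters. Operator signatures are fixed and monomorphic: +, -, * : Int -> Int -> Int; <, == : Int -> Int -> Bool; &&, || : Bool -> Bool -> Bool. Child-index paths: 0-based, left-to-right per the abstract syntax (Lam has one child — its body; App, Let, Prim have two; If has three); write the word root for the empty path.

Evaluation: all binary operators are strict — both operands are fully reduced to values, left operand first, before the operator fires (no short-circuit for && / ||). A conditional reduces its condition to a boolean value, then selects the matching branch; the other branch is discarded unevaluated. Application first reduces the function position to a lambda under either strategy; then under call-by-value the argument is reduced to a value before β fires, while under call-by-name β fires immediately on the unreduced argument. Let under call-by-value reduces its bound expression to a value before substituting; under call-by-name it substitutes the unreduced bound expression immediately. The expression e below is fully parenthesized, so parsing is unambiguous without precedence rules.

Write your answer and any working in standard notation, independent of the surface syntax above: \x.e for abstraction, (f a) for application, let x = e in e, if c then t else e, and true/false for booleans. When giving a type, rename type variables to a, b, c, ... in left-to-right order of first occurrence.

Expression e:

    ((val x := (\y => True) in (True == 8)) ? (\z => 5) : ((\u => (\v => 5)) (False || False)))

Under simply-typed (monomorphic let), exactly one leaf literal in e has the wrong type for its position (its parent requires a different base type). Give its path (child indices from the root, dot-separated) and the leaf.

Trace:
\y._ : a -> Bool
let x : a -> Bool
  unify Bool ~ Int
  FAIL: mismatch Bool ~ Int

Answer: 0.1.0 : true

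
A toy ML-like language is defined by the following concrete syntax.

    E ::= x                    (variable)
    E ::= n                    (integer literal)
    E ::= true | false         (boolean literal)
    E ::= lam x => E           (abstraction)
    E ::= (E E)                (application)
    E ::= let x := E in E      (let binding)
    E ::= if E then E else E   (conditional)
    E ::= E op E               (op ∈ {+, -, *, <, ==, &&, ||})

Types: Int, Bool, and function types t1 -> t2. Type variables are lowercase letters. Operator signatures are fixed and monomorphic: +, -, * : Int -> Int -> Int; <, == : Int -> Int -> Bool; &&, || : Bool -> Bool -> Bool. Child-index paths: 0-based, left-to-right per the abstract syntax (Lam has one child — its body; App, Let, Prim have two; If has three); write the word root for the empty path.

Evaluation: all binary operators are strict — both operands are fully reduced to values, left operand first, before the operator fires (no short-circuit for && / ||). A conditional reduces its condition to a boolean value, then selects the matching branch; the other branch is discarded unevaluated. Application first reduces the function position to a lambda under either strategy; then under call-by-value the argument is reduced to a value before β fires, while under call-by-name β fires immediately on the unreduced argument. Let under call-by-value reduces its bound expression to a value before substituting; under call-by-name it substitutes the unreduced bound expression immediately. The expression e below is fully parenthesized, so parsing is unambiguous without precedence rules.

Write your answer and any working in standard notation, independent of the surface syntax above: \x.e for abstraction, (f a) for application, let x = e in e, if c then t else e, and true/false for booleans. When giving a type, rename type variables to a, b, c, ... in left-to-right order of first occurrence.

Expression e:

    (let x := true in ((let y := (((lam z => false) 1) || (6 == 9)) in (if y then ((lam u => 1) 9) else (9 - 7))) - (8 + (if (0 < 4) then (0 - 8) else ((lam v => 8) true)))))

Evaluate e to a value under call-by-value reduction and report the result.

Derivation:
step 0: (let x = true in ((let y = (((\z.false) 1) || (6 == 9)) in (if y then ((\u.1) 9) else (9 - 7))) - (8 + (if (0 < 4) then (0 - 8) else ((\v.8) true)))))
step 1: [let@root] ((let y = (((\z.false) 1) || (6 == 9)) in (if y then ((\u.1) 9) else (9 - 7))) - (8 + (if (0 < 4) then (0 - 8) else ((\v.8) true))))
step 2: [beta@0.0.0] ((let y = (false || (6 == 9)) in (if y then ((\u.1) 9) else (9 - 7))) - (8 + (if (0 < 4) then (0 - 8) else ((\v.8) true))))
step 3: [delta@0.0.1] ((let y = (false || false) in (if y then ((\u.1) 9) else (9 - 7))) - (8 + (if (0 < 4) then (0 - 8) else ((\v.8) true))))
step 4: [delta@0.0] ((let y = false in (if y then ((\u.1) 9) else (9 - 7))) - (8 + (if (0 < 4) then (0 - 8) else ((\v.8) true))))
step 5: [let@0] ((if false then ((\u.1) 9) else (9 - 7)) - (8 + (if (0 < 4) then (0 - 8) else ((\v.8) true))))
step 6: [if@0] ((9 - 7) - (8 + (if (0 < 4) then (0 - 8) else ((\v.8) true))))
step 7: [delta@0] (2 - (8 + (if (0 < 4) then (0 - 8) else ((\v.8) true))))
step 8: [delta@1.1.0] (2 - (8 + (if true then (0 - 8) else ((\v.8) true))))
step 9: [if@1.1] (2 - (8 + (0 - 8)))
step 10: [delta@1.1] (2 - (8 + -8))
step 11: [delta@1] (2 - 0)
step 12: [delta@root] 2

Answer: 2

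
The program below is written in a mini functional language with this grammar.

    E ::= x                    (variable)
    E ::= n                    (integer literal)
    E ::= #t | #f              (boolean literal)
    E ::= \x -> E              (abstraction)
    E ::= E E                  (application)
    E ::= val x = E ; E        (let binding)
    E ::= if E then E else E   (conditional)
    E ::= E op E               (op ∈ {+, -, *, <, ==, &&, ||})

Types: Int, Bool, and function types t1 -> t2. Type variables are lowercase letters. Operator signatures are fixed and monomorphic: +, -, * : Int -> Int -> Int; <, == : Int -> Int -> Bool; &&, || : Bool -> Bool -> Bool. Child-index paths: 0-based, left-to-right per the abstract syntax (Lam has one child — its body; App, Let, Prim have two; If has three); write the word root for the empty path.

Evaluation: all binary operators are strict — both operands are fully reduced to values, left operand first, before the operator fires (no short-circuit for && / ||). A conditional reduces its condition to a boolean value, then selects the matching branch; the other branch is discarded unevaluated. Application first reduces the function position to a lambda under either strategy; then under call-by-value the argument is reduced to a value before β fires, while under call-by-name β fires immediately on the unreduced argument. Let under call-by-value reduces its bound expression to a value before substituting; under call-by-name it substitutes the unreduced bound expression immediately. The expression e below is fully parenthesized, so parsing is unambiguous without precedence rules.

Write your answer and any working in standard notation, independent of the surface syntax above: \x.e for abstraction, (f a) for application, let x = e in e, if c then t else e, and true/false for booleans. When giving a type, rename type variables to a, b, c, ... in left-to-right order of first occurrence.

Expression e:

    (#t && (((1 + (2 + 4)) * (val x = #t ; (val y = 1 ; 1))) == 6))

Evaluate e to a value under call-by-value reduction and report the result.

Answer: false

Trace:
step 0: (true && (((1 + (2 + 4)) * (let x = true in (let y = 1 in 1))) == 6))
step 1: [delta@1.0.0.1] (true && (((1 + 6) * (let x = true in (let y = 1 in 1))) == 6))
step 2: [delta@1.0.0] (true && ((7 * (let x = true in (let y = 1 in 1))) == 6))
step 3: [let@1.0.1] (true && ((7 * (let y = 1 in 1)) == 6))
step 4: [let@1.0.1] (true && ((7 * 1) == 6))
step 5: [delta@1.0] (true && (7 == 6))
step 6: [delta@1] (true && false)
step 7: [delta@root] false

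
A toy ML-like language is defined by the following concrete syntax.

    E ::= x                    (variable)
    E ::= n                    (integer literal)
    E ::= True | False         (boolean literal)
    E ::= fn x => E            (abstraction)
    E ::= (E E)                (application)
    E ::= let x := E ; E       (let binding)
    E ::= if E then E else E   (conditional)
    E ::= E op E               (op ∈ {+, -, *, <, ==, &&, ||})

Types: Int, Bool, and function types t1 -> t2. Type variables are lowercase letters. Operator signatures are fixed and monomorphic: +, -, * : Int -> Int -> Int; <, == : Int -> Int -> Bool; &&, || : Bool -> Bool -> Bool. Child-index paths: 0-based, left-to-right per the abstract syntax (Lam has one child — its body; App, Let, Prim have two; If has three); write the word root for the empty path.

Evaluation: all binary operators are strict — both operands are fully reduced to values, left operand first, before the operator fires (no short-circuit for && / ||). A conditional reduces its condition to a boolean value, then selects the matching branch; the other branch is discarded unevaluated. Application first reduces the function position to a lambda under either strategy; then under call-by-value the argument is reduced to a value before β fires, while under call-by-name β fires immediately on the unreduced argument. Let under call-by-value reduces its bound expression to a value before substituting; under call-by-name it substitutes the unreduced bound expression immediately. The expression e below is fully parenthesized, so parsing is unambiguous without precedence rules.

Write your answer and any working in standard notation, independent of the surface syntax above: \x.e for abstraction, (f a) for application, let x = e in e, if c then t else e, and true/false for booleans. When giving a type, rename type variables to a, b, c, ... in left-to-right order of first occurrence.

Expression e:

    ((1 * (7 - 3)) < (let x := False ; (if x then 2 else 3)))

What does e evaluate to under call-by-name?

Answer: false

Trace:
step 0: ((1 * (7 - 3)) < (let x = false in (if x then 2 else 3)))
step 1: [delta@0.1] ((1 * 4) < (let x = false in (if x then 2 else 3)))
step 2: [delta@0] (4 < (let x = false in (if x then 2 else 3)))
step 3: [let@1] (4 < (if false then 2 else 3))
step 4: [if@1] (4 < 3)
step 5: [delta@root] false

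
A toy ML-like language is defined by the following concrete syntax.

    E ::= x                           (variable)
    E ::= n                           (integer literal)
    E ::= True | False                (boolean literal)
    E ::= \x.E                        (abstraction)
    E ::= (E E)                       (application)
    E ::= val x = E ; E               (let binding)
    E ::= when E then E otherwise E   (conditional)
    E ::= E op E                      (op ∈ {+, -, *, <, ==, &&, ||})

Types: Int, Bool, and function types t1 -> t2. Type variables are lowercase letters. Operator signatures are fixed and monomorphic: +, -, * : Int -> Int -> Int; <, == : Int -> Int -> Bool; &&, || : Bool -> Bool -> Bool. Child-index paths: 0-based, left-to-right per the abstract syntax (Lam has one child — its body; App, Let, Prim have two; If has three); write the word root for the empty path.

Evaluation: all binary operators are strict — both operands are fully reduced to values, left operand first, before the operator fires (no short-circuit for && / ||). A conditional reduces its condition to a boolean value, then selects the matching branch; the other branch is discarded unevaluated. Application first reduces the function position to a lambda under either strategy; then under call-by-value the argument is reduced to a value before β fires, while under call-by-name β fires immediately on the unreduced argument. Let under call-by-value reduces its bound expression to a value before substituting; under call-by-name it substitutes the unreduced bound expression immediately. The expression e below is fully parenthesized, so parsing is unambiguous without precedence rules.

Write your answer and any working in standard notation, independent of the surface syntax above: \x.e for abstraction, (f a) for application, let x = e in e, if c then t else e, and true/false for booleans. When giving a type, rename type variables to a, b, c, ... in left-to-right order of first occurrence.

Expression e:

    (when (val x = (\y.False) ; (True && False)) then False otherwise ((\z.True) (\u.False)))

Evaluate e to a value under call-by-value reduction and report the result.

Derivation:
step 0: (if (let x = (\y.false) in (true && false)) then false else ((\z.true) (\u.false)))
step 1: [let@0] (if (true && false) then false else ((\z.true) (\u.false)))
step 2: [delta@0] (if false then false else ((\z.true) (\u.false)))
step 3: [if@root] ((\z.true) (\u.false))
step 4: [beta@root] true

Answer: true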